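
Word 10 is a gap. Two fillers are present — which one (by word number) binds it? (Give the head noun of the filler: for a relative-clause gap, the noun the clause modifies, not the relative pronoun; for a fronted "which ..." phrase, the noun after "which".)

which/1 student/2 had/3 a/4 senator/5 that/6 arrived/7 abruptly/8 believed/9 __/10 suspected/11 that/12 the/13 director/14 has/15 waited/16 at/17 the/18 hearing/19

2

The marked gap is the subject of "suspected".
Its filler is the fronted wh-phrase "which student", at word 2.
(The other dependency links word 5 to a gap after word 6.)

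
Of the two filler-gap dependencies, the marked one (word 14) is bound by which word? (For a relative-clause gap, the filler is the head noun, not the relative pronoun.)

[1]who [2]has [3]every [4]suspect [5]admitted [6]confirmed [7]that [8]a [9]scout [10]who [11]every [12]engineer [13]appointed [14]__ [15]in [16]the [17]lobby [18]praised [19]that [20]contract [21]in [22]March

The marked gap is inside the relative clause, the direct object of "appointed".
Its filler is the head noun "scout" (via "who"), at word 9.
(The other dependency links word 1 to a gap after word 5.)

9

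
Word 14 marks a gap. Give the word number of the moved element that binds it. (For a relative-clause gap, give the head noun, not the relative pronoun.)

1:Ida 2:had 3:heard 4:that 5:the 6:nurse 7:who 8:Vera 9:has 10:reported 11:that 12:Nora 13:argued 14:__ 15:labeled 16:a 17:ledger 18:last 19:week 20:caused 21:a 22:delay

The gap at 14 is the subject of "labeled", inside a relative clause.
The relative pronoun is "who" (word 7); it is bound by the head noun immediately before it.
Its filler is the head noun "nurse", at word 6.

6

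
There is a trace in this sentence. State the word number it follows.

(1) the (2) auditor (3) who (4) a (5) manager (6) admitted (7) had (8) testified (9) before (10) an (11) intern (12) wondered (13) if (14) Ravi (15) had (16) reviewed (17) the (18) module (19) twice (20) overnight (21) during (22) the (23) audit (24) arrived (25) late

6

The displaced element is "the auditor" (word 2).
It is linked across 1 clause boundary (Ø).
It functions as the subject of "testified", so the gap sits immediately after word 6 ("admitted").
Base order: A manager admitted that the auditor had testified before an intern wondered if Ravi had reviewed the module twice overnight during the audit.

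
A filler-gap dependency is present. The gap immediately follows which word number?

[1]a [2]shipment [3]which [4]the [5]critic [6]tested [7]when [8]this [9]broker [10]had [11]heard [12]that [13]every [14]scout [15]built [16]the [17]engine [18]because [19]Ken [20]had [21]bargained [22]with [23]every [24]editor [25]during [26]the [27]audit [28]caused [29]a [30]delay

6

The displaced element is "a shipment" (word 2).
It functions as the direct object of "tested", so the gap sits immediately after word 6 ("tested").
Base order: The critic tested a shipment when this broker had heard that every scout built the engine because Ken had bargained with every editor during the audit.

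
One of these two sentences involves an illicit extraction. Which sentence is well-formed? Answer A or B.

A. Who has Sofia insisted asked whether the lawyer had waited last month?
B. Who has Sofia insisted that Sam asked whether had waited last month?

A

In B, the wh-phrase is extracted from inside a wh-island (introduced by "whether"), which blocks movement.
In A, the extraction path crosses only that-complement boundaries, which are transparent.
So A is grammatical.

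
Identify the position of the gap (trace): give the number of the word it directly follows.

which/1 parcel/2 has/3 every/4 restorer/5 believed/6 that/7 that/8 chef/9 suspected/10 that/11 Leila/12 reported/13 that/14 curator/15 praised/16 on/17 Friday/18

The displaced element is "which parcel" (word 2).
It is linked across 3 clause boundaries (that → that → Ø).
It functions as the direct object of "praised", so the gap sits immediately after word 16 ("praised").
Base order: Every restorer has believed that that chef suspected that Leila reported that curator praised which parcel on Friday.

16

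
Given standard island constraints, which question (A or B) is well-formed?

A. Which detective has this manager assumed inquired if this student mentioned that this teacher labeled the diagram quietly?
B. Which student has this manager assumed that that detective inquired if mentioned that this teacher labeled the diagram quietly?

In B, the wh-phrase is extracted from inside a wh-island (introduced by "if"), which blocks movement.
In A, the extraction path crosses only that-complement boundaries, which are transparent.
So A is grammatical.

A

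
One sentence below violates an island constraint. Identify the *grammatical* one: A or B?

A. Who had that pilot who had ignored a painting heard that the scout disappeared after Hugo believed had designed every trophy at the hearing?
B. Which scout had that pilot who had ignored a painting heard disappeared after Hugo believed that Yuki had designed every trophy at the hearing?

B

In A, the wh-phrase is extracted from inside an adjunct island (introduced by "after"), which blocks movement.
In B, the extraction path crosses only that-complement boundaries, which are transparent.
So B is grammatical.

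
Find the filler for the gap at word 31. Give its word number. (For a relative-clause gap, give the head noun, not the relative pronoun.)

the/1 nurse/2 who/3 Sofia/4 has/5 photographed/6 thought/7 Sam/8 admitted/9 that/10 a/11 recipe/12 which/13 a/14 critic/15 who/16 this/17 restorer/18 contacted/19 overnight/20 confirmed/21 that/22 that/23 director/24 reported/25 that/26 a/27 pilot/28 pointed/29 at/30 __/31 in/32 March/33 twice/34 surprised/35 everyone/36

The gap at 31 is the prepositional object of "pointed", inside a relative clause.
The relative pronoun is "which" (word 13); it is bound by the head noun immediately before it.
Its filler is the head noun "recipe", at word 12.

12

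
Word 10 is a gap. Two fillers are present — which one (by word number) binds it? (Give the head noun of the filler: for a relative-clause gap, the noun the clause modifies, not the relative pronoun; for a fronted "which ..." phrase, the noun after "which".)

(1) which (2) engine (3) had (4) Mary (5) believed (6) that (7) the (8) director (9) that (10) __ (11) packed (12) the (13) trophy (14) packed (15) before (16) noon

The marked gap is inside the relative clause, the subject of "packed".
Its filler is the head noun "director" (via "that"), at word 8.
(The other dependency links word 2 to a gap after word 14.)

8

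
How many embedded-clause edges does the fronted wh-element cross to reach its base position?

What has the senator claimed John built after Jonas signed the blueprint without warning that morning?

"what" is extracted from the object of "built".
Boundaries crossed, outermost first: [Ø] — 1 in total.

1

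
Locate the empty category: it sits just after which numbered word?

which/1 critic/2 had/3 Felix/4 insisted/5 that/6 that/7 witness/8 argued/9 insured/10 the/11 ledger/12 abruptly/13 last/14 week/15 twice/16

The displaced element is "which critic" (word 2).
It is linked across 2 clause boundaries (that → Ø).
It functions as the subject of "insured", so the gap sits immediately after word 9 ("argued").
Base order: Felix had insisted that that witness argued that which critic insured the ledger abruptly last week twice.

9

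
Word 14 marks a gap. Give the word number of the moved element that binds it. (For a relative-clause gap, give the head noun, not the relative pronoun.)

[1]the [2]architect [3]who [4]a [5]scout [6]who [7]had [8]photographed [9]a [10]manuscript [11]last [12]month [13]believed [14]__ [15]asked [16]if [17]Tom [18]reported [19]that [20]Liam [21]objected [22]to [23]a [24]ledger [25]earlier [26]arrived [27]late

The gap at 14 is the subject of "asked", inside a relative clause.
The relative pronoun is "who" (word 3); it is bound by the head noun immediately before it.
Its filler is the head noun "architect", at word 2.

2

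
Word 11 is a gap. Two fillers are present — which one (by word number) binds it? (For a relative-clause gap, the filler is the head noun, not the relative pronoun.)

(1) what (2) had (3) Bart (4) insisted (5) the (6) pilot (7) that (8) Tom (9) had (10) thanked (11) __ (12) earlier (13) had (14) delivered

6

The marked gap is inside the relative clause, the direct object of "thanked".
Its filler is the head noun "pilot" (via "that"), at word 6.
(The other dependency links word 1 to a gap after word 14.)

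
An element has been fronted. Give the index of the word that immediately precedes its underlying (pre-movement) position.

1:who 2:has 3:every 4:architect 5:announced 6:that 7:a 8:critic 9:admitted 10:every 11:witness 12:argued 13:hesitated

The displaced element is "who" (word 1).
It is linked across 3 clause boundaries (that → Ø → Ø).
It functions as the subject of "hesitated", so the gap sits immediately after word 12 ("argued").
Base order: Every architect has announced that a critic admitted every witness argued that who hesitated.

12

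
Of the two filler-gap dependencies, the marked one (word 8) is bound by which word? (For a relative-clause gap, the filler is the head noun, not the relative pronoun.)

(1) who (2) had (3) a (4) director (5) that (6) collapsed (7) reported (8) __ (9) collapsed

1

The marked gap is the subject of "collapsed".
Its filler is the fronted wh-phrase "who", at word 1.
(The other dependency links word 4 to a gap after word 5.)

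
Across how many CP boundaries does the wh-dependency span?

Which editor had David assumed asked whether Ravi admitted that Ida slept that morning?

1

"which editor" is extracted from the subject of "asked".
Boundaries crossed, outermost first: [Ø] — 1 in total.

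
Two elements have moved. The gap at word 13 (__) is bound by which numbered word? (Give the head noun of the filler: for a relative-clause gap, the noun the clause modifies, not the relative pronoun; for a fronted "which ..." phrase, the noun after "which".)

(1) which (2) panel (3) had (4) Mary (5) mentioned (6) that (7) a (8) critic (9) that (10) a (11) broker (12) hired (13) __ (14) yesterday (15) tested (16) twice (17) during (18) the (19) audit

The marked gap is inside the relative clause, the direct object of "hired".
Its filler is the head noun "critic" (via "that"), at word 8.
(The other dependency links word 2 to a gap after word 15.)

8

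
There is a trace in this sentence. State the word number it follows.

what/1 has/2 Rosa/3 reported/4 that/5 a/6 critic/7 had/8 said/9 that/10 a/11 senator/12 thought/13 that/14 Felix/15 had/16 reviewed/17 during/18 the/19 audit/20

17

The displaced element is "what" (word 1).
It is linked across 3 clause boundaries (that → that → that).
It functions as the direct object of "reviewed", so the gap sits immediately after word 17 ("reviewed").
Base order: Rosa has reported that a critic had said that a senator thought that Felix had reviewed what during the audit.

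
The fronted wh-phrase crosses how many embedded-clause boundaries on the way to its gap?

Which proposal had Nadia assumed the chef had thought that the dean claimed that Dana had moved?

3

"which proposal" is extracted from the object of "moved".
Boundaries crossed, outermost first: [Ø], [that], [that] — 3 in total.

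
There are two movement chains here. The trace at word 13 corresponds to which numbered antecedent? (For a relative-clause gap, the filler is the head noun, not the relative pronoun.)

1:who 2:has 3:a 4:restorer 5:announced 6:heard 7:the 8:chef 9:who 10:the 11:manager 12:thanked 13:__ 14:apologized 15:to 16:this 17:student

8

The marked gap is inside the relative clause, the direct object of "thanked".
Its filler is the head noun "chef" (via "who"), at word 8.
(The other dependency links word 1 to a gap after word 5.)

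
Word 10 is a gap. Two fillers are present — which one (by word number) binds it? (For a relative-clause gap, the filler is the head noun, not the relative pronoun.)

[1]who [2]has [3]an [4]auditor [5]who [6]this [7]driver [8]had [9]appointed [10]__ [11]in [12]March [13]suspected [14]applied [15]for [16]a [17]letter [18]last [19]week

4

The marked gap is inside the relative clause, the direct object of "appointed".
Its filler is the head noun "auditor" (via "who"), at word 4.
(The other dependency links word 1 to a gap after word 13.)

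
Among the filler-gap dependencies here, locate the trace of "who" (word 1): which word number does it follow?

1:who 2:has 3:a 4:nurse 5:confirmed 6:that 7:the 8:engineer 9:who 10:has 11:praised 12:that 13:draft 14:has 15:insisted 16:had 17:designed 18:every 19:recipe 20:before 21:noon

The displaced element is "who" (word 1).
It is linked across 2 clause boundaries (that → Ø).
It functions as the subject of "designed", so the gap sits immediately after word 15 ("insisted").
Base order: A nurse has confirmed that the engineer who has praised that draft has insisted who had designed every recipe before noon.

15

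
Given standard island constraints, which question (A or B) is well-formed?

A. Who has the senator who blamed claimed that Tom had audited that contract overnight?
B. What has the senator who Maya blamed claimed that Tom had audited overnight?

In A, the wh-phrase is extracted from inside a complex-NP island (relative clause) (introduced by "who"), which blocks movement.
In B, the extraction path crosses only that-complement boundaries, which are transparent.
So B is grammatical.

B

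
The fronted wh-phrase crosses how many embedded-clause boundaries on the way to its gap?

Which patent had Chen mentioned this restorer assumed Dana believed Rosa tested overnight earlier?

3

"which patent" is extracted from the object of "tested".
Boundaries crossed, outermost first: [Ø], [Ø], [Ø] — 3 in total.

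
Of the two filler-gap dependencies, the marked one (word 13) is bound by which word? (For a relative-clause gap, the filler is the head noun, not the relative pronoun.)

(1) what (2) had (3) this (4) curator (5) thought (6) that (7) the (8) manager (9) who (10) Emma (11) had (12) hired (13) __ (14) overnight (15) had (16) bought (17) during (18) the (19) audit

The marked gap is inside the relative clause, the direct object of "hired".
Its filler is the head noun "manager" (via "who"), at word 8.
(The other dependency links word 1 to a gap after word 16.)

8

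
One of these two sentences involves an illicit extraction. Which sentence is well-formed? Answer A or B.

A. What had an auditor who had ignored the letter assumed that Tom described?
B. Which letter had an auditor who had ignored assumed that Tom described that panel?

In B, the wh-phrase is extracted from inside a complex-NP island (relative clause) (introduced by "who"), which blocks movement.
In A, the extraction path crosses only that-complement boundaries, which are transparent.
So A is grammatical.

A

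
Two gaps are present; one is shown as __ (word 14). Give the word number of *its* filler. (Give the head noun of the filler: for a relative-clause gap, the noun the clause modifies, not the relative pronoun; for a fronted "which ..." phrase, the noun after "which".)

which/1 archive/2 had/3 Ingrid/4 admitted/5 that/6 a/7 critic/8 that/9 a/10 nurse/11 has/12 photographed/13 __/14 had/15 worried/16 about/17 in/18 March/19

The marked gap is inside the relative clause, the direct object of "photographed".
Its filler is the head noun "critic" (via "that"), at word 8.
(The other dependency links word 2 to a gap after word 17.)

8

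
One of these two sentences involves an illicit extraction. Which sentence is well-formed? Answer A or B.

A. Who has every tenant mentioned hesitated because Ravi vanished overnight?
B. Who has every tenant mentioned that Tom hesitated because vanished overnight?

In B, the wh-phrase is extracted from inside an adjunct island (introduced by "because"), which blocks movement.
In A, the extraction path crosses only that-complement boundaries, which are transparent.
So A is grammatical.

A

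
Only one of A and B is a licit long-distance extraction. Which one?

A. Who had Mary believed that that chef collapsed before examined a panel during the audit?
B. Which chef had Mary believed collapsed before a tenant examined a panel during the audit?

B

In A, the wh-phrase is extracted from inside an adjunct island (introduced by "before"), which blocks movement.
In B, the extraction path crosses only that-complement boundaries, which are transparent.
So B is grammatical.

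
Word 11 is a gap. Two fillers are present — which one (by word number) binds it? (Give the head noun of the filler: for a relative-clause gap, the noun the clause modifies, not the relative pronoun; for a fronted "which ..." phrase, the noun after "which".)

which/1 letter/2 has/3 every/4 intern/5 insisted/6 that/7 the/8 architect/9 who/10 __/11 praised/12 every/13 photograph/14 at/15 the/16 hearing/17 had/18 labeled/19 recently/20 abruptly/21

The marked gap is inside the relative clause, the subject of "praised".
Its filler is the head noun "architect" (via "who"), at word 9.
(The other dependency links word 2 to a gap after word 19.)

9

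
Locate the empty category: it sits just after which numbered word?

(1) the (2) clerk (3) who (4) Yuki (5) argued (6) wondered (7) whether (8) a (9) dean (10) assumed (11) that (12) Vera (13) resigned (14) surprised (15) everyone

The displaced element is "the clerk" (word 2).
It is linked across 1 clause boundary (Ø).
It functions as the subject of "wondered", so the gap sits immediately after word 5 ("argued").
Base order: Yuki argued that the clerk wondered whether a dean assumed that Vera resigned.

5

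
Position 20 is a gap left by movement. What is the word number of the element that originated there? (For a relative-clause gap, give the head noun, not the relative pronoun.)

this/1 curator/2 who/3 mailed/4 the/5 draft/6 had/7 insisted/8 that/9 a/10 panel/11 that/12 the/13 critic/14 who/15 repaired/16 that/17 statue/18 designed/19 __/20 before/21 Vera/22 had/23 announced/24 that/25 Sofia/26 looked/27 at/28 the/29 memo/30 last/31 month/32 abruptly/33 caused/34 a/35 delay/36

The gap at 20 is the object of "designed", inside a relative clause.
The relative pronoun is "that" (word 12); it is bound by the head noun immediately before it.
Its filler is the head noun "panel", at word 11.

11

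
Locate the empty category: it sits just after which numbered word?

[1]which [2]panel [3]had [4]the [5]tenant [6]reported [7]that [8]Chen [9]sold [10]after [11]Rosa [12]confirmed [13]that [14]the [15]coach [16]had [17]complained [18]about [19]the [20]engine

The displaced element is "which panel" (word 2).
It is linked across 1 clause boundary (that).
It functions as the direct object of "sold", so the gap sits immediately after word 9 ("sold").
Base order: The tenant had reported that Chen sold which panel after Rosa confirmed that the coach had complained about the engine.

9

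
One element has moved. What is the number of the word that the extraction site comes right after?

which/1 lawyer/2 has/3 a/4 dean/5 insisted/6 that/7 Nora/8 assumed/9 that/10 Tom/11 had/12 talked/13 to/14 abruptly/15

14

The displaced element is "which lawyer" (word 2).
It is linked across 2 clause boundaries (that → that).
It functions as the object of the preposition "to" of "talked", so the gap sits immediately after word 14 ("to").
Base order: A dean has insisted that Nora assumed that Tom had talked to which lawyer abruptly.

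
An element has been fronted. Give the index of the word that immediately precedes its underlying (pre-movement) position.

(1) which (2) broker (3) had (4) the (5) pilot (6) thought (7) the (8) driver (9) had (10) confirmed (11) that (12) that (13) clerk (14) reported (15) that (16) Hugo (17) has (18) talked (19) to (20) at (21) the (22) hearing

The displaced element is "which broker" (word 2).
It is linked across 3 clause boundaries (Ø → that → that).
It functions as the object of the preposition "to" of "talked", so the gap sits immediately after word 19 ("to").
Base order: The pilot had thought the driver had confirmed that that clerk reported that Hugo has talked to which broker at the hearing.

19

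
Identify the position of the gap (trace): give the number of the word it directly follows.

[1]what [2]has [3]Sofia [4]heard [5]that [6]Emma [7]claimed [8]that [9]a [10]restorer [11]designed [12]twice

11

The displaced element is "what" (word 1).
It is linked across 2 clause boundaries (that → that).
It functions as the direct object of "designed", so the gap sits immediately after word 11 ("designed").
Base order: Sofia has heard that Emma claimed that a restorer designed what twice.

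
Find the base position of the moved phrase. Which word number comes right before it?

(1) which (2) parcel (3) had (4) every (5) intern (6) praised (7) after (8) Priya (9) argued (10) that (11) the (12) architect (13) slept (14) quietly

The displaced element is "which parcel" (word 2).
It functions as the direct object of "praised", so the gap sits immediately after word 6 ("praised").
Base order: Every intern had praised which parcel after Priya argued that the architect slept quietly.

6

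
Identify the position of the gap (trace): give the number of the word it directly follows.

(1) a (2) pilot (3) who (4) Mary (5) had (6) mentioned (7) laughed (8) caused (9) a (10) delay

The displaced element is "a pilot" (word 2).
It is linked across 1 clause boundary (Ø).
It functions as the subject of "laughed", so the gap sits immediately after word 6 ("mentioned").
Base order: Mary had mentioned that a pilot laughed.

6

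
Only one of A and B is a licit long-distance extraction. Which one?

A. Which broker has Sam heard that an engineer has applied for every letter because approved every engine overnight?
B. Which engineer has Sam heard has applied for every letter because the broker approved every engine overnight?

In A, the wh-phrase is extracted from inside an adjunct island (introduced by "because"), which blocks movement.
In B, the extraction path crosses only that-complement boundaries, which are transparent.
So B is grammatical.

B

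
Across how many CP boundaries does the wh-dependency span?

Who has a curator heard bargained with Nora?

1

"who" is extracted from the subject of "bargained".
Boundaries crossed, outermost first: [Ø] — 1 in total.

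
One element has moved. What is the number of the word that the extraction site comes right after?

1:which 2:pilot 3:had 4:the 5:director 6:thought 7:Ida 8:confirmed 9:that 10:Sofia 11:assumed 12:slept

The displaced element is "which pilot" (word 2).
It is linked across 3 clause boundaries (Ø → that → Ø).
It functions as the subject of "slept", so the gap sits immediately after word 11 ("assumed").
Base order: The director had thought Ida confirmed that Sofia assumed that which pilot slept.

11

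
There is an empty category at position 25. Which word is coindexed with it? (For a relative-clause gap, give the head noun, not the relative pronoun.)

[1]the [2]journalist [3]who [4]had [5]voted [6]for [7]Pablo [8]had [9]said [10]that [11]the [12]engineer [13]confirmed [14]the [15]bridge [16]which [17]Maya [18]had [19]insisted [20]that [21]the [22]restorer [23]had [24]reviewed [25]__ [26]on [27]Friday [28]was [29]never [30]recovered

The gap at 25 is the object of "reviewed", inside a relative clause.
The relative pronoun is "which" (word 16); it is bound by the head noun immediately before it.
Its filler is the head noun "bridge", at word 15.

15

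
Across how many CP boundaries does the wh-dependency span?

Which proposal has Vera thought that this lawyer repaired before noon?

"which proposal" is extracted from the object of "repaired".
Boundaries crossed, outermost first: [that] — 1 in total.

1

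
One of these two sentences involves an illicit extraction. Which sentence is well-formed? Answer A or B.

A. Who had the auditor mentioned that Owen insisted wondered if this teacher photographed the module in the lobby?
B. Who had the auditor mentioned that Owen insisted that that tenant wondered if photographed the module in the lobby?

In B, the wh-phrase is extracted from inside a wh-island (introduced by "if"), which blocks movement.
In A, the extraction path crosses only that-complement boundaries, which are transparent.
So A is grammatical.

A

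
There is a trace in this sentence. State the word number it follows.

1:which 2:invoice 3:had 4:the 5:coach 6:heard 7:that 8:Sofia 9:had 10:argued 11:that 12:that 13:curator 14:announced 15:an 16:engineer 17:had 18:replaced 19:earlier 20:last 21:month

18

The displaced element is "which invoice" (word 2).
It is linked across 3 clause boundaries (that → that → Ø).
It functions as the direct object of "replaced", so the gap sits immediately after word 18 ("replaced").
Base order: The coach had heard that Sofia had argued that that curator announced an engineer had replaced which invoice earlier last month.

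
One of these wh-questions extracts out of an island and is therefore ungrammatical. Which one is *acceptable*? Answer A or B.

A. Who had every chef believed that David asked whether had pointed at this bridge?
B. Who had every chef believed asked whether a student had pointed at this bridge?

In A, the wh-phrase is extracted from inside a wh-island (introduced by "whether"), which blocks movement.
In B, the extraction path crosses only that-complement boundaries, which are transparent.
So B is grammatical.

B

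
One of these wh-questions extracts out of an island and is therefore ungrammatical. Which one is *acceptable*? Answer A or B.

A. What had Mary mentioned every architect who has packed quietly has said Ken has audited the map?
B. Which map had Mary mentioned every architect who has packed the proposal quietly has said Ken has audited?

B

In A, the wh-phrase is extracted from inside a complex-NP island (relative clause) (introduced by "who"), which blocks movement.
In B, the extraction path crosses only that-complement boundaries, which are transparent.
So B is grammatical.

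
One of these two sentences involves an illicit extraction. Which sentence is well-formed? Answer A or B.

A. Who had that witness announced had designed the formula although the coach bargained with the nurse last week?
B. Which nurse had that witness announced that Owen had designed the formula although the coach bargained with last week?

A

In B, the wh-phrase is extracted from inside an adjunct island (introduced by "although"), which blocks movement.
In A, the extraction path crosses only that-complement boundaries, which are transparent.
So A is grammatical.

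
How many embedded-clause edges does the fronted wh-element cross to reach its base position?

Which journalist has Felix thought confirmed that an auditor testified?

"which journalist" is extracted from the subject of "confirmed".
Boundaries crossed, outermost first: [Ø] — 1 in total.

1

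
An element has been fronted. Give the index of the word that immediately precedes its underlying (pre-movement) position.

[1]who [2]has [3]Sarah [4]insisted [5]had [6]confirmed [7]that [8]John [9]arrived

The displaced element is "who" (word 1).
It is linked across 1 clause boundary (Ø).
It functions as the subject of "confirmed", so the gap sits immediately after word 4 ("insisted").
Base order: Sarah has insisted that who had confirmed that John arrived.

4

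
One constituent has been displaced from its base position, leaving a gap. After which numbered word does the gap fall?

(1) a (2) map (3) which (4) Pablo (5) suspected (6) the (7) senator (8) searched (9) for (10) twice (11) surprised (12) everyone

9

The displaced element is "a map" (word 2).
It is linked across 1 clause boundary (Ø).
It functions as the object of the preposition "for" of "searched", so the gap sits immediately after word 9 ("for").
Base order: Pablo suspected the senator searched for a map twice.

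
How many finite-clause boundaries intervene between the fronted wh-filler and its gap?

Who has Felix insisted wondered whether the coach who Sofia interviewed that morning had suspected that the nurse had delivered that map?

"who" is extracted from the subject of "wondered".
Boundaries crossed, outermost first: [Ø] — 1 in total.

1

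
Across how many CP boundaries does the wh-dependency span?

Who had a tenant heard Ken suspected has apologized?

"who" is extracted from the subject of "apologized".
Boundaries crossed, outermost first: [Ø], [Ø] — 2 in total.

2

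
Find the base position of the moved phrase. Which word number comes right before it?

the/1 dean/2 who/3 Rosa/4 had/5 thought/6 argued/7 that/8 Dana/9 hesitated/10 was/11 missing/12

6

The displaced element is "the dean" (word 2).
It is linked across 1 clause boundary (Ø).
It functions as the subject of "argued", so the gap sits immediately after word 6 ("thought").
Base order: Rosa had thought that the dean argued that Dana hesitated.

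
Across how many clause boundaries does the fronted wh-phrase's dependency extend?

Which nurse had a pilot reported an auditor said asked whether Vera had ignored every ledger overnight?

"which nurse" is extracted from the subject of "asked".
Boundaries crossed, outermost first: [Ø], [Ø] — 2 in total.

2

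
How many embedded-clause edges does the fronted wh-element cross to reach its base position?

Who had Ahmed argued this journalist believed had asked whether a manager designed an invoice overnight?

2

"who" is extracted from the subject of "asked".
Boundaries crossed, outermost first: [Ø], [Ø] — 2 in total.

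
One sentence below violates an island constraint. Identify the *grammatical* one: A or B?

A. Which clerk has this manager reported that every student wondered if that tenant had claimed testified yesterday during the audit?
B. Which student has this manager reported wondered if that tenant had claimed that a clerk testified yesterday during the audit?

B

In A, the wh-phrase is extracted from inside a wh-island (introduced by "if"), which blocks movement.
In B, the extraction path crosses only that-complement boundaries, which are transparent.
So B is grammatical.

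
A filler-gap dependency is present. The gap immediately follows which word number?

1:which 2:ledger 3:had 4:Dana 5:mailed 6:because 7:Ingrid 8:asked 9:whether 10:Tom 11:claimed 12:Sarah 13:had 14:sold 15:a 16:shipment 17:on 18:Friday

The displaced element is "which ledger" (word 2).
It functions as the direct object of "mailed", so the gap sits immediately after word 5 ("mailed").
Base order: Dana had mailed which ledger because Ingrid asked whether Tom claimed Sarah had sold a shipment on Friday.

5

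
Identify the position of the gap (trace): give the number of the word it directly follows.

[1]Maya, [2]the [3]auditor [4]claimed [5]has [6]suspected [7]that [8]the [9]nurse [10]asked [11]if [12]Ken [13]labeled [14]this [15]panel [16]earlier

The displaced element is "Maya" (word 1).
It is linked across 1 clause boundary (Ø).
It functions as the subject of "suspected", so the gap sits immediately after word 4 ("claimed").
Base order: The auditor claimed that Maya has suspected that the nurse asked if Ken labeled this panel earlier.

4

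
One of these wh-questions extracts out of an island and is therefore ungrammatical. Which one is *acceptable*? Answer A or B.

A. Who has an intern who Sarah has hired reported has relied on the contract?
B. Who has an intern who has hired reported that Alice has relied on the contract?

In B, the wh-phrase is extracted from inside a complex-NP island (relative clause) (introduced by "who"), which blocks movement.
In A, the extraction path crosses only that-complement boundaries, which are transparent.
So A is grammatical.

A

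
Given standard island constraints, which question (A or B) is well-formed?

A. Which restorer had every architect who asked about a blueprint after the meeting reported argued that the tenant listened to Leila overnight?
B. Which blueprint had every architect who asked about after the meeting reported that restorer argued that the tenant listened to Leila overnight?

A

In B, the wh-phrase is extracted from inside a complex-NP island (relative clause) (introduced by "who"), which blocks movement.
In A, the extraction path crosses only that-complement boundaries, which are transparent.
So A is grammatical.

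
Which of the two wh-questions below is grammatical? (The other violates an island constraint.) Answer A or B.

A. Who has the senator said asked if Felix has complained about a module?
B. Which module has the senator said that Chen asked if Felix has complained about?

A

In B, the wh-phrase is extracted from inside a wh-island (introduced by "if"), which blocks movement.
In A, the extraction path crosses only that-complement boundaries, which are transparent.
So A is grammatical.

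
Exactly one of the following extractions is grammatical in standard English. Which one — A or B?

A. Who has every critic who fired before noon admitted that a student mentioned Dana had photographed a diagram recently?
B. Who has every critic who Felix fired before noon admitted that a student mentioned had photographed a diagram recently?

B

In A, the wh-phrase is extracted from inside a complex-NP island (relative clause) (introduced by "who"), which blocks movement.
In B, the extraction path crosses only that-complement boundaries, which are transparent.
So B is grammatical.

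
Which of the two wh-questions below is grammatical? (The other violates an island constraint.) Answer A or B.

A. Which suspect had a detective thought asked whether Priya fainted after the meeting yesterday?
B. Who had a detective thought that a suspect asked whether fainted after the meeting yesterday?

A

In B, the wh-phrase is extracted from inside a wh-island (introduced by "whether"), which blocks movement.
In A, the extraction path crosses only that-complement boundaries, which are transparent.
So A is grammatical.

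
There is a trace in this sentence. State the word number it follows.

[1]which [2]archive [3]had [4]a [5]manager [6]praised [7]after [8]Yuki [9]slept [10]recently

6

The displaced element is "which archive" (word 2).
It functions as the direct object of "praised", so the gap sits immediately after word 6 ("praised").
Base order: A manager had praised which archive after Yuki slept recently.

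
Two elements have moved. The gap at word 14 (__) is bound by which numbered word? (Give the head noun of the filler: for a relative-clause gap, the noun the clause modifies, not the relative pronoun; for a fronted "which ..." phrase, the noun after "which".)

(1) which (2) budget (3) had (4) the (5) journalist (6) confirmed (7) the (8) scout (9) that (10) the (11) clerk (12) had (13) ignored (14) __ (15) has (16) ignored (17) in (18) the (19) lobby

The marked gap is inside the relative clause, the direct object of "ignored".
Its filler is the head noun "scout" (via "that"), at word 8.
(The other dependency links word 2 to a gap after word 16.)

8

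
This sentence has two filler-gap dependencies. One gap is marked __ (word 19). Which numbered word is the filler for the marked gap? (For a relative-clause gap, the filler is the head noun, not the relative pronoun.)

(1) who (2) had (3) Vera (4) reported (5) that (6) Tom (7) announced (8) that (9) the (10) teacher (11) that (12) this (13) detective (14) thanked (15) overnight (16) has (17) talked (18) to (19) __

1

The marked gap is the object of the preposition "to" of "talked".
Its filler is the fronted wh-phrase "who", at word 1.
(The other dependency links word 10 to a gap after word 14.)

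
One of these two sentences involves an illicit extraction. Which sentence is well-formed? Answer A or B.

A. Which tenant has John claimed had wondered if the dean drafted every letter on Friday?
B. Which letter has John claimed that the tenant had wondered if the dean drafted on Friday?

In B, the wh-phrase is extracted from inside a wh-island (introduced by "if"), which blocks movement.
In A, the extraction path crosses only that-complement boundaries, which are transparent.
So A is grammatical.

A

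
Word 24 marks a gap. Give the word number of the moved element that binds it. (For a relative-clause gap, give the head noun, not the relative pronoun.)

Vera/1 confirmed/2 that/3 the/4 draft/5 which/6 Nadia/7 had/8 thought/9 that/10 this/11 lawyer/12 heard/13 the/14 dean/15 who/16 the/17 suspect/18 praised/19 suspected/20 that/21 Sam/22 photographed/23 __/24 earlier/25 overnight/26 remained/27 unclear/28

The gap at 24 is the object of "photographed", inside a relative clause.
The relative pronoun is "which" (word 6); it is bound by the head noun immediately before it.
Its filler is the head noun "draft", at word 5.

5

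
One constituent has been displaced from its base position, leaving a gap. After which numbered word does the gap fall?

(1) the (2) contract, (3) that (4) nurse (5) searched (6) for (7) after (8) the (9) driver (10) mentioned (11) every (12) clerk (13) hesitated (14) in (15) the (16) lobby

6

The displaced element is "the contract" (word 2).
It functions as the object of the preposition "for" of "searched", so the gap sits immediately after word 6 ("for").
Base order: That nurse searched for the contract after the driver mentioned every clerk hesitated in the lobby.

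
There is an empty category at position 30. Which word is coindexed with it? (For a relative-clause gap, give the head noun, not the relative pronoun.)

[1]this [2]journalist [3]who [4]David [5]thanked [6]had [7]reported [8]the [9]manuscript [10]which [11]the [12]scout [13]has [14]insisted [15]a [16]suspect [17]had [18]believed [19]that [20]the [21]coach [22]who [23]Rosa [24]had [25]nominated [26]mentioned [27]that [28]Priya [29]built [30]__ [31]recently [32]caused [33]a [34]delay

The gap at 30 is the object of "built", inside a relative clause.
The relative pronoun is "which" (word 10); it is bound by the head noun immediately before it.
Its filler is the head noun "manuscript", at word 9.

9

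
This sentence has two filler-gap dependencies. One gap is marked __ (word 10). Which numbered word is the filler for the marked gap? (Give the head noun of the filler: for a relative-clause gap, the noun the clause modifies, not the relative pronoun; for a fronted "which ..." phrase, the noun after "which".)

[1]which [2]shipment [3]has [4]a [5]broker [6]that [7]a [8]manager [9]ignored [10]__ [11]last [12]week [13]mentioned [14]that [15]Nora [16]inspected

The marked gap is inside the relative clause, the direct object of "ignored".
Its filler is the head noun "broker" (via "that"), at word 5.
(The other dependency links word 2 to a gap after word 16.)

5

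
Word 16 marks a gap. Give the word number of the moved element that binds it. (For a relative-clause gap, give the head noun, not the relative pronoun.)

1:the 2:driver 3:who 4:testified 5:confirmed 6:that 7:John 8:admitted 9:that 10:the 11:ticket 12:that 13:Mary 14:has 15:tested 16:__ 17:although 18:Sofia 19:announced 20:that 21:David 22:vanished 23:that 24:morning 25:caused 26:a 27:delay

11

The gap at 16 is the object of "tested", inside a relative clause.
The relative pronoun is "that" (word 12); it is bound by the head noun immediately before it.
Its filler is the head noun "ticket", at word 11.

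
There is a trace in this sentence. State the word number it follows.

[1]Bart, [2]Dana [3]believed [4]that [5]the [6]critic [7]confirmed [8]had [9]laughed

The displaced element is "Bart" (word 1).
It is linked across 2 clause boundaries (that → Ø).
It functions as the subject of "laughed", so the gap sits immediately after word 7 ("confirmed").
Base order: Dana believed that the critic confirmed Bart had laughed.

7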